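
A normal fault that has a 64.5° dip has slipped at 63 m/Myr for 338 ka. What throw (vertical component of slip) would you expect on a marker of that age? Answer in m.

dip-slip = rate × time = 63 m/Myr × 338 ka = 21.29 m
throw = dip-slip × sin(dip) = 21.29 × sin(64.5°) = 19.2 m

19.2 m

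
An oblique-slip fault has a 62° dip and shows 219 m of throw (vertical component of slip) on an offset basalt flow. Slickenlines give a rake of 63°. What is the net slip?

278 m

dip-slip = throw / sin(dip) = 219 / sin(62°) = 248 m
net slip = dip-slip / sin(rake) = 248 / sin(63°) = 278 m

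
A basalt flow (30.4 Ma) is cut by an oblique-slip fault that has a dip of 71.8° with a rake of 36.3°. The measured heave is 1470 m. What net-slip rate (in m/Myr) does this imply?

dip-slip = heave / cos(dip) = 1470 / cos(71.8°) = 4706 m
net slip = dip-slip / sin(rake) = 4706 / sin(36.3°) = 7950 m
rate = 7950 m / 30.4 Ma = 0.000262 m/yr = 262 m/Myr

262 m/Myr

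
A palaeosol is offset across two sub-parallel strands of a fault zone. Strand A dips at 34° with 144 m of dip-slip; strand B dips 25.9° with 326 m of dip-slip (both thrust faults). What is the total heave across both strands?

413 m

heave_A = 144 × cos(34°) = 119.4 m
heave_B = 326 × cos(25.9°) = 293.3 m
total = 119.4 + 293.3 = 413 m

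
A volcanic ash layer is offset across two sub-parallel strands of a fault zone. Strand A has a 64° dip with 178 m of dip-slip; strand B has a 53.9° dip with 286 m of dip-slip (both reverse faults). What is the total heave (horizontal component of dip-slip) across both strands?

247 m

heave_A = 178 × cos(64°) = 78.03 m
heave_B = 286 × cos(53.9°) = 168.5 m
total = 78.03 + 168.5 = 247 m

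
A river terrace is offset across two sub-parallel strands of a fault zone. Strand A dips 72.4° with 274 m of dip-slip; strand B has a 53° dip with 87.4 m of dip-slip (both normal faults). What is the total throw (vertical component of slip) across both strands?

throw_A = 274 × sin(72.4°) = 261.2 m
throw_B = 87.4 × sin(53°) = 69.80 m
total = 261.2 + 69.80 = 331 m

331 m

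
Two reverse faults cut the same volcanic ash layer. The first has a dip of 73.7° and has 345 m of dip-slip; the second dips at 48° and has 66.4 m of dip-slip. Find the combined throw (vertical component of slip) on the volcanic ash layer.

throw_A = 345 × sin(73.7°) = 331.1 m
throw_B = 66.4 × sin(48°) = 49.34 m
total = 331.1 + 49.34 = 380 m

380 m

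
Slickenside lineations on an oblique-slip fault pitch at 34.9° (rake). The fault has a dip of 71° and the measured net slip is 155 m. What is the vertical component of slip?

83.9 m

dip-slip = net slip × sin(rake) = 155 m × sin(34.9°) = 88.68 m
throw = dip-slip × sin(dip) = 88.68 × sin(71°) = 83.9 m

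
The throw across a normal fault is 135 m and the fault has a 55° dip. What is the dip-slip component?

165 m

dip-slip = throw / sin(dip) = 135 / sin(55°) = 165 m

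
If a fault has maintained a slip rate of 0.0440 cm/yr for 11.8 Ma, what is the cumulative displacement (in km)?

5.19 km

slip = rate × time = 0.0440 cm/yr × 11.8 Ma = 5190 m = 5.19 km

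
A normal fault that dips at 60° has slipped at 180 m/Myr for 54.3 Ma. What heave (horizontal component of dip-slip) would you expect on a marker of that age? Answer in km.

dip-slip = rate × time = 180 m/Myr × 54.3 Ma = 9774 m
heave = dip-slip × cos(dip) = 9774 × cos(60°) = 4890 m = 4.89 km

4.89 km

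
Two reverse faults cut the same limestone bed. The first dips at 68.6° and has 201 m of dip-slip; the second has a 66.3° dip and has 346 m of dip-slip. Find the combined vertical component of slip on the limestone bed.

504 m

throw_A = 201 × sin(68.6°) = 187.1 m
throw_B = 346 × sin(66.3°) = 316.8 m
total = 187.1 + 316.8 = 504 m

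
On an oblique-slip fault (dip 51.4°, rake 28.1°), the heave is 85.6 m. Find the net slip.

291 m

dip-slip = heave / cos(dip) = 85.6 / cos(51.4°) = 137.2 m
net slip = dip-slip / sin(rake) = 137.2 / sin(28.1°) = 291 m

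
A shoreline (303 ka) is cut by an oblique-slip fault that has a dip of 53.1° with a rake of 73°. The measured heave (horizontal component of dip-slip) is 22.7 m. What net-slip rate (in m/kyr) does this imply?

0.130 m/kyr

dip-slip = heave / cos(dip) = 22.7 / cos(53.1°) = 37.81 m
net slip = dip-slip / sin(rake) = 37.81 / sin(73°) = 39.53 m
rate = 39.53 m / 303 ka = 0.000130 m/yr = 0.130 m/kyr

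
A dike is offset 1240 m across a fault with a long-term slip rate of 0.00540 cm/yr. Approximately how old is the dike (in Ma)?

age = offset / rate = 1240 m / (0.00540 cm/yr) = 2.3e+07 yr = 23 Ma

23 Ma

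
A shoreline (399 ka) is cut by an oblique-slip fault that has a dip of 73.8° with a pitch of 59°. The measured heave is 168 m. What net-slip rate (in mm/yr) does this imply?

1.76 mm/yr

dip-slip = heave / cos(dip) = 168 / cos(73.8°) = 602.2 m
net slip = dip-slip / sin(rake) = 602.2 / sin(59°) = 702.5 m
rate = 702.5 m / 399 ka = 0.00176 m/yr = 1.76 mm/yr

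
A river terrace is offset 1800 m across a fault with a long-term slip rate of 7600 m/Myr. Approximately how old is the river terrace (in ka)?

237 ka

age = offset / rate = 1800 m / (7600 m/Myr) = 237000 yr = 237 ka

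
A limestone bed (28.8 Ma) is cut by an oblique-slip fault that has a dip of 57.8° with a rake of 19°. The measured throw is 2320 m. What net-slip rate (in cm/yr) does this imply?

0.0292 cm/yr

dip-slip = throw / sin(dip) = 2320 / sin(57.8°) = 2742 m
net slip = dip-slip / sin(rake) = 2742 / sin(19°) = 8421 m
rate = 8421 m / 28.8 Ma = 0.000292 m/yr = 0.0292 cm/yr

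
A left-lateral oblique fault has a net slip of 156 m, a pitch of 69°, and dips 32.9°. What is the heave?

dip-slip = net slip × sin(rake) = 156 m × sin(69°) = 145.6 m
heave = dip-slip × cos(dip) = 145.6 × cos(32.9°) = 122 m

122 m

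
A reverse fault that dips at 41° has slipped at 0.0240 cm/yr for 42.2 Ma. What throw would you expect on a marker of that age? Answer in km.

dip-slip = rate × time = 0.0240 cm/yr × 42.2 Ma = 10130 m
throw = dip-slip × sin(dip) = 10130 × sin(41°) = 6640 m = 6.64 km

6.64 km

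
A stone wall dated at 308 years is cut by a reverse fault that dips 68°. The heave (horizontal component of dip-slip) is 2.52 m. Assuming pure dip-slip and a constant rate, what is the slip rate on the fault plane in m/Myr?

dip-slip = heave / cos(dip) = 2.52 m / cos(68°) = 6.727 m
rate = 6.727 m / 308 years = 0.0218 m/yr = 21800 m/Myr

21800 m/Myr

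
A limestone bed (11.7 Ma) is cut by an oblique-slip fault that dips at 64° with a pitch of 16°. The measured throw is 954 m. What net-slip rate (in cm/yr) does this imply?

dip-slip = throw / sin(dip) = 954 / sin(64°) = 1061 m
net slip = dip-slip / sin(rake) = 1061 / sin(16°) = 3851 m
rate = 3851 m / 11.7 Ma = 0.000329 m/yr = 0.0329 cm/yr

0.0329 cm/yr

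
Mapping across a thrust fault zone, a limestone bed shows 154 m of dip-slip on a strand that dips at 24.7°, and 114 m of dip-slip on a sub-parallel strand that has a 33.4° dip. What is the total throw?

127 m

throw_A = 154 × sin(24.7°) = 64.35 m
throw_B = 114 × sin(33.4°) = 62.75 m
total = 64.35 + 62.75 = 127 m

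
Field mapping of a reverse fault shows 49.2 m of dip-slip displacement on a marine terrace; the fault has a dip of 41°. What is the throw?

throw = dip-slip × sin(dip) = 49.2 m × sin(41°) = 32.3 m

32.3 m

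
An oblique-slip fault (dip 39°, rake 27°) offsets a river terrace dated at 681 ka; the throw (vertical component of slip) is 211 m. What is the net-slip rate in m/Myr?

1080 m/Myr

dip-slip = throw / sin(dip) = 211 / sin(39°) = 335.3 m
net slip = dip-slip / sin(rake) = 335.3 / sin(27°) = 738.5 m
rate = 738.5 m / 681 ka = 0.00108 m/yr = 1080 m/Myr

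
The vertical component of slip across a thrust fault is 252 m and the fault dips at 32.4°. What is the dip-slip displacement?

dip-slip = throw / sin(dip) = 252 / sin(32.4°) = 470 m

470 m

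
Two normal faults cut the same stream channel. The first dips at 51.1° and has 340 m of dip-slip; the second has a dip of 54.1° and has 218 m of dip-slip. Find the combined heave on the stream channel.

heave_A = 340 × cos(51.1°) = 213.5 m
heave_B = 218 × cos(54.1°) = 127.8 m
total = 213.5 + 127.8 = 341 m

341 m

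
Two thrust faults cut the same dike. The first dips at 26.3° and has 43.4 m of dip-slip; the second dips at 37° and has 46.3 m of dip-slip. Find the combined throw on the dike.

throw_A = 43.4 × sin(26.3°) = 19.23 m
throw_B = 46.3 × sin(37°) = 27.86 m
total = 19.23 + 27.86 = 47.1 m

47.1 m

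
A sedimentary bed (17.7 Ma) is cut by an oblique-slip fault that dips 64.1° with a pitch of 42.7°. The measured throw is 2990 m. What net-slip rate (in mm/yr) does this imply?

dip-slip = throw / sin(dip) = 2990 / sin(64.1°) = 3324 m
net slip = dip-slip / sin(rake) = 3324 / sin(42.7°) = 4901 m
rate = 4901 m / 17.7 Ma = 0.000277 m/yr = 0.277 mm/yr

0.277 mm/yr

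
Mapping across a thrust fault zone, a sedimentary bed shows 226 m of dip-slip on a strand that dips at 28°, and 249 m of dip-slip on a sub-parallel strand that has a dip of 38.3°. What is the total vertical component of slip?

260 m

throw_A = 226 × sin(28°) = 106.1 m
throw_B = 249 × sin(38.3°) = 154.3 m
total = 106.1 + 154.3 = 260 m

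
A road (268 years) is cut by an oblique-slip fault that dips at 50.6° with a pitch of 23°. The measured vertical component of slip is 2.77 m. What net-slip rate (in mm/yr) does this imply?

dip-slip = throw / sin(dip) = 2.77 / sin(50.6°) = 3.585 m
net slip = dip-slip / sin(rake) = 3.585 / sin(23°) = 9.174 m
rate = 9.174 m / 268 years = 0.0342 m/yr = 34.2 mm/yr

34.2 mm/yr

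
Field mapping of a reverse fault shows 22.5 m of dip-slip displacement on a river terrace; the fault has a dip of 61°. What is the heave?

10.9 m

heave = dip-slip × cos(dip) = 22.5 m × cos(61°) = 10.9 m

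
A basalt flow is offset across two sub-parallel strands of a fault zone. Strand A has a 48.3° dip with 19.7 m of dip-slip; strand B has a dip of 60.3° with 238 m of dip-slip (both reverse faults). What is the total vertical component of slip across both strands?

221 m

throw_A = 19.7 × sin(48.3°) = 14.71 m
throw_B = 238 × sin(60.3°) = 206.7 m
total = 14.71 + 206.7 = 221 m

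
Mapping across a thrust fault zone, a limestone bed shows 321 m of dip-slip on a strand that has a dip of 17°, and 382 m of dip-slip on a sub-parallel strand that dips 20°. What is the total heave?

heave_A = 321 × cos(17°) = 307 m
heave_B = 382 × cos(20°) = 359 m
total = 307 + 359 = 666 m

666 m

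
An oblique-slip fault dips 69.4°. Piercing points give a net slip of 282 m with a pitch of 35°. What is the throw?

dip-slip = net slip × sin(rake) = 282 m × sin(35°) = 161.7 m
throw = dip-slip × sin(dip) = 161.7 × sin(69.4°) = 151 m

151 m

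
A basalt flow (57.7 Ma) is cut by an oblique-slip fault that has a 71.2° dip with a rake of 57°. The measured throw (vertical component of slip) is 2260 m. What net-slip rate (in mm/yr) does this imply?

0.0493 mm/yr

dip-slip = throw / sin(dip) = 2260 / sin(71.2°) = 2387 m
net slip = dip-slip / sin(rake) = 2387 / sin(57°) = 2847 m
rate = 2847 m / 57.7 Ma = 0.0000493 m/yr = 0.0493 mm/yr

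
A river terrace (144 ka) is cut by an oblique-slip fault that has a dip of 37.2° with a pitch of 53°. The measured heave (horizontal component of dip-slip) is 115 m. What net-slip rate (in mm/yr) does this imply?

dip-slip = heave / cos(dip) = 115 / cos(37.2°) = 144.4 m
net slip = dip-slip / sin(rake) = 144.4 / sin(53°) = 180.8 m
rate = 180.8 m / 144 ka = 0.00126 m/yr = 1.26 mm/yr

1.26 mm/yr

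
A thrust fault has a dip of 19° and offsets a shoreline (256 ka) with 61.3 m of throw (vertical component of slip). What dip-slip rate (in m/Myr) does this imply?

735 m/Myr

dip-slip = throw / sin(dip) = 61.3 m / sin(19°) = 188.3 m
rate = 188.3 m / 256 ka = 0.000735 m/yr = 735 m/Myr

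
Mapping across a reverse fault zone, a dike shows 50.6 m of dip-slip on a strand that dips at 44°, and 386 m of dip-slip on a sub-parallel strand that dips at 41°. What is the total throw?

288 m

throw_A = 50.6 × sin(44°) = 35.15 m
throw_B = 386 × sin(41°) = 253.2 m
total = 35.15 + 253.2 = 288 m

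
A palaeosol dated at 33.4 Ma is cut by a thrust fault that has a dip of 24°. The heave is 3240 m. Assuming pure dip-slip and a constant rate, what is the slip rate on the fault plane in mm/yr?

dip-slip = heave / cos(dip) = 3240 m / cos(24°) = 3547 m
rate = 3547 m / 33.4 Ma = 0.000106 m/yr = 0.106 mm/yr

0.106 mm/yr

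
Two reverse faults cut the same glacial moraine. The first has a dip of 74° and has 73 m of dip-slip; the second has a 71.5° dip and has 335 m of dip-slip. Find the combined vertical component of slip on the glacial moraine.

388 m

throw_A = 73 × sin(74°) = 70.17 m
throw_B = 335 × sin(71.5°) = 317.7 m
total = 70.17 + 317.7 = 388 m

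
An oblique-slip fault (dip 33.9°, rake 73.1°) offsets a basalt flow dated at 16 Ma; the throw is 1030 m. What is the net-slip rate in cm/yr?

0.0121 cm/yr

dip-slip = throw / sin(dip) = 1030 / sin(33.9°) = 1847 m
net slip = dip-slip / sin(rake) = 1847 / sin(73.1°) = 1930 m
rate = 1930 m / 16 Ma = 0.000121 m/yr = 0.0121 cm/yr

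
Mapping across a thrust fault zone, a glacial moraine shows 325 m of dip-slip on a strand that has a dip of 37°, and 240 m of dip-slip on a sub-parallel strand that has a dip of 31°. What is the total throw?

throw_A = 325 × sin(37°) = 195.6 m
throw_B = 240 × sin(31°) = 123.6 m
total = 195.6 + 123.6 = 319 m

319 m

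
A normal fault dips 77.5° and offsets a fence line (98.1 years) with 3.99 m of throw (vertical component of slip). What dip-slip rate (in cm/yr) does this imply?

4.17 cm/yr

dip-slip = throw / sin(dip) = 3.99 m / sin(77.5°) = 4.087 m
rate = 4.087 m / 98.1 years = 0.0417 m/yr = 4.17 cm/yr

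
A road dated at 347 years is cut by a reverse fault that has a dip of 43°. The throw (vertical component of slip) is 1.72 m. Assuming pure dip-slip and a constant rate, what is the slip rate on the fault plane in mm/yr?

7.27 mm/yr

dip-slip = throw / sin(dip) = 1.72 m / sin(43°) = 2.522 m
rate = 2.522 m / 347 years = 0.00727 m/yr = 7.27 mm/yr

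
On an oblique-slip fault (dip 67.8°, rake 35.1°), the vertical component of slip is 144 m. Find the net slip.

270 m

dip-slip = throw / sin(dip) = 144 / sin(67.8°) = 155.5 m
net slip = dip-slip / sin(rake) = 155.5 / sin(35.1°) = 270 m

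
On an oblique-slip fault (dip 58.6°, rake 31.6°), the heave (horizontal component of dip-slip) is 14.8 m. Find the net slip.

54.2 m

dip-slip = heave / cos(dip) = 14.8 / cos(58.6°) = 28.41 m
net slip = dip-slip / sin(rake) = 28.41 / sin(31.6°) = 54.2 m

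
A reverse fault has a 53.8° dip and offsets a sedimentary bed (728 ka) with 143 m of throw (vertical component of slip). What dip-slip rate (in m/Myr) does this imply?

dip-slip = throw / sin(dip) = 143 m / sin(53.8°) = 177.2 m
rate = 177.2 m / 728 ka = 0.000243 m/yr = 243 m/Myr

243 m/Myr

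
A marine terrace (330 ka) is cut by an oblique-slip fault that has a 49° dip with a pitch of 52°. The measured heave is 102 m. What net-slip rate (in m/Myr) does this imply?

598 m/Myr

dip-slip = heave / cos(dip) = 102 / cos(49°) = 155.5 m
net slip = dip-slip / sin(rake) = 155.5 / sin(52°) = 197.3 m
rate = 197.3 m / 330 ka = 0.000598 m/yr = 598 m/Myr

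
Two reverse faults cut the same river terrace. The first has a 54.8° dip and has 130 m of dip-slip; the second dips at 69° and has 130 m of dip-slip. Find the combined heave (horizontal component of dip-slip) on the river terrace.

heave_A = 130 × cos(54.8°) = 74.94 m
heave_B = 130 × cos(69°) = 46.59 m
total = 74.94 + 46.59 = 122 m

122 m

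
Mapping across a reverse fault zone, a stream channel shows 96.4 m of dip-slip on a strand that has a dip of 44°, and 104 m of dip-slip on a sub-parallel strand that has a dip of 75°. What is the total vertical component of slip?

167 m

throw_A = 96.4 × sin(44°) = 66.97 m
throw_B = 104 × sin(75°) = 100.5 m
total = 66.97 + 100.5 = 167 m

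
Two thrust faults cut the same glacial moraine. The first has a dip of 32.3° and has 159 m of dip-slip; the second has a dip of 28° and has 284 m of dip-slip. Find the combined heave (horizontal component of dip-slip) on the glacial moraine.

heave_A = 159 × cos(32.3°) = 134.4 m
heave_B = 284 × cos(28°) = 250.8 m
total = 134.4 + 250.8 = 385 m

385 m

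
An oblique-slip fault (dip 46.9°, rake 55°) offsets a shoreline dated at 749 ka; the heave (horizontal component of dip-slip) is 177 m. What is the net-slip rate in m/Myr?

dip-slip = heave / cos(dip) = 177 / cos(46.9°) = 259 m
net slip = dip-slip / sin(rake) = 259 / sin(55°) = 316.2 m
rate = 316.2 m / 749 ka = 0.000422 m/yr = 422 m/Myr

422 m/Myr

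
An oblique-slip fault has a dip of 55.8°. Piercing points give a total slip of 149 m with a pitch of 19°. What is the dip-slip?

dip-slip = net slip × sin(rake) = 149 m × sin(19°) = 48.5 m

48.5 m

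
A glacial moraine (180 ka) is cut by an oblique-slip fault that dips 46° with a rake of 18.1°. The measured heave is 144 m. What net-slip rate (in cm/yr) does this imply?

dip-slip = heave / cos(dip) = 144 / cos(46°) = 207.3 m
net slip = dip-slip / sin(rake) = 207.3 / sin(18.1°) = 667.2 m
rate = 667.2 m / 180 ka = 0.00371 m/yr = 0.371 cm/yr

0.371 cm/yr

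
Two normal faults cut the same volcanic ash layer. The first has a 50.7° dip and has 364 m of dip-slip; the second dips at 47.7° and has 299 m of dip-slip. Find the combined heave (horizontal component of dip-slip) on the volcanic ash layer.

heave_A = 364 × cos(50.7°) = 230.6 m
heave_B = 299 × cos(47.7°) = 201.2 m
total = 230.6 + 201.2 = 432 m

432 m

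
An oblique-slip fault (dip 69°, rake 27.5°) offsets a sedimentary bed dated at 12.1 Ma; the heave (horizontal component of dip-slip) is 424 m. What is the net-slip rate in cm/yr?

0.0212 cm/yr

dip-slip = heave / cos(dip) = 424 / cos(69°) = 1183 m
net slip = dip-slip / sin(rake) = 1183 / sin(27.5°) = 2562 m
rate = 2562 m / 12.1 Ma = 0.000212 m/yr = 0.0212 cm/yr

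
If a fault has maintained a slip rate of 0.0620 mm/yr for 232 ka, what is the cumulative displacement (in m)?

14.4 m

slip = rate × time = 0.0620 mm/yr × 232 ka = 14.4 m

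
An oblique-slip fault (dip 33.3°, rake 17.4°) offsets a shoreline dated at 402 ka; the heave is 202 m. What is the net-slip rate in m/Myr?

2010 m/Myr

dip-slip = heave / cos(dip) = 202 / cos(33.3°) = 241.7 m
net slip = dip-slip / sin(rake) = 241.7 / sin(17.4°) = 808.2 m
rate = 808.2 m / 402 ka = 0.00201 m/yr = 2010 m/Myr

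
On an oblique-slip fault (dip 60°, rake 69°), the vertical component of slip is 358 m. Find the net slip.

dip-slip = throw / sin(dip) = 358 / sin(60°) = 413.4 m
net slip = dip-slip / sin(rake) = 413.4 / sin(69°) = 443 m

443 m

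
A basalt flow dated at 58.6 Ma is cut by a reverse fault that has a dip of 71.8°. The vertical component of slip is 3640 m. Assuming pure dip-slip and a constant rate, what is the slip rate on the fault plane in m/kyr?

dip-slip = throw / sin(dip) = 3640 m / sin(71.8°) = 3832 m
rate = 3832 m / 58.6 Ma = 0.0000654 m/yr = 0.0654 m/kyr

0.0654 m/kyr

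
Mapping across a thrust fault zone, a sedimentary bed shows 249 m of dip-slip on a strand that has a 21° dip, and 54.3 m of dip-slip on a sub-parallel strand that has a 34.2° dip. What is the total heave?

277 m

heave_A = 249 × cos(21°) = 232.5 m
heave_B = 54.3 × cos(34.2°) = 44.91 m
total = 232.5 + 44.91 = 277 m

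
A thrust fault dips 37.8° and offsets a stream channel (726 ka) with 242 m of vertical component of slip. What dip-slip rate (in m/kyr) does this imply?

dip-slip = throw / sin(dip) = 242 m / sin(37.8°) = 394.8 m
rate = 394.8 m / 726 ka = 0.000544 m/yr = 0.544 m/kyr

0.544 m/kyr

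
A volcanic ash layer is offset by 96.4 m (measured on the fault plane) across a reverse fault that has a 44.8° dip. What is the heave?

68.4 m

heave = dip-slip × cos(dip) = 96.4 m × cos(44.8°) = 68.4 m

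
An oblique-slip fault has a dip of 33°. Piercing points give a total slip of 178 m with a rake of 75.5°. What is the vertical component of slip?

dip-slip = net slip × sin(rake) = 178 m × sin(75.5°) = 172.3 m
throw = dip-slip × sin(dip) = 172.3 × sin(33°) = 93.9 m

93.9 m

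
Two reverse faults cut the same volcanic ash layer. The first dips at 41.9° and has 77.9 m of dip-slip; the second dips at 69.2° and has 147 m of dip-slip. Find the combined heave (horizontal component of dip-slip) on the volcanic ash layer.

110 m

heave_A = 77.9 × cos(41.9°) = 57.98 m
heave_B = 147 × cos(69.2°) = 52.20 m
total = 57.98 + 52.20 = 110 m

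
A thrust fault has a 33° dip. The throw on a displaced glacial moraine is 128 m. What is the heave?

heave = throw / tan(dip) = 128 / tan(33°) = 197 m

197 m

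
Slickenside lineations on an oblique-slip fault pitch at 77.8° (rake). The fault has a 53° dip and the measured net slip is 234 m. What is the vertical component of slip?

183 m

dip-slip = net slip × sin(rake) = 234 m × sin(77.8°) = 228.7 m
throw = dip-slip × sin(dip) = 228.7 × sin(53°) = 183 m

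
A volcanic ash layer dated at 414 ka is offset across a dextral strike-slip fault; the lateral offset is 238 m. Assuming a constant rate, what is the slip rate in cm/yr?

0.0575 cm/yr

rate = 238 m / 414 ka = 0.000575 m/yr = 0.0575 cm/yr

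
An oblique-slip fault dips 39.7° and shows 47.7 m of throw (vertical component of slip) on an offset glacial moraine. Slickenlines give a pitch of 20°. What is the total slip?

218 m

dip-slip = throw / sin(dip) = 47.7 / sin(39.7°) = 74.68 m
net slip = dip-slip / sin(rake) = 74.68 / sin(20°) = 218 m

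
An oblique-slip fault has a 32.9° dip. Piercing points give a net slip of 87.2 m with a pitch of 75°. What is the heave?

70.7 m

dip-slip = net slip × sin(rake) = 87.2 m × sin(75°) = 84.23 m
heave = dip-slip × cos(dip) = 84.23 × cos(32.9°) = 70.7 m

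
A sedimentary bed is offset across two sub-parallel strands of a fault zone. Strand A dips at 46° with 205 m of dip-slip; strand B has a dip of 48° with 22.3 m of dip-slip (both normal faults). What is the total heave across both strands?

heave_A = 205 × cos(46°) = 142.4 m
heave_B = 22.3 × cos(48°) = 14.92 m
total = 142.4 + 14.92 = 157 m

157 m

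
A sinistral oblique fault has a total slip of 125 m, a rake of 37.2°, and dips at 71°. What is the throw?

dip-slip = net slip × sin(rake) = 125 m × sin(37.2°) = 75.57 m
throw = dip-slip × sin(dip) = 75.57 × sin(71°) = 71.5 m

71.5 m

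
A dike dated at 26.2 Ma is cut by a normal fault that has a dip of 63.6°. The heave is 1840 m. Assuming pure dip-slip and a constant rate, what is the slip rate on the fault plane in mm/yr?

dip-slip = heave / cos(dip) = 1840 m / cos(63.6°) = 4138 m
rate = 4138 m / 26.2 Ma = 0.000158 m/yr = 0.158 mm/yr

0.158 mm/yr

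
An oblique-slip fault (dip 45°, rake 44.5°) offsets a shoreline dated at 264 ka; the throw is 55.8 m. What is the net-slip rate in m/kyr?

0.426 m/kyr

dip-slip = throw / sin(dip) = 55.8 / sin(45°) = 78.91 m
net slip = dip-slip / sin(rake) = 78.91 / sin(44.5°) = 112.6 m
rate = 112.6 m / 264 ka = 0.000426 m/yr = 0.426 m/kyr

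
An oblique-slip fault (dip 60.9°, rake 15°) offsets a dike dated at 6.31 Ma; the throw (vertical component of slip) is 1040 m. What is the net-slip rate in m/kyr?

dip-slip = throw / sin(dip) = 1040 / sin(60.9°) = 1190 m
net slip = dip-slip / sin(rake) = 1190 / sin(15°) = 4599 m
rate = 4599 m / 6.31 Ma = 0.000729 m/yr = 0.729 m/kyr

0.729 m/kyr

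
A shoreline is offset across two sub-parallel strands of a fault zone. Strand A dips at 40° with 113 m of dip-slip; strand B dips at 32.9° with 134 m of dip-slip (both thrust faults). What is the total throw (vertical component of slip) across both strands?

throw_A = 113 × sin(40°) = 72.63 m
throw_B = 134 × sin(32.9°) = 72.79 m
total = 72.63 + 72.79 = 145 m

145 m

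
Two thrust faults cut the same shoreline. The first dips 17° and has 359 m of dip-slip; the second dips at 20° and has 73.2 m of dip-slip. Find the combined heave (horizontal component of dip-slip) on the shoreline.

412 m

heave_A = 359 × cos(17°) = 343.3 m
heave_B = 73.2 × cos(20°) = 68.79 m
total = 343.3 + 68.79 = 412 m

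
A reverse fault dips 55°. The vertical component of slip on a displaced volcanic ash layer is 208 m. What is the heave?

heave = throw / tan(dip) = 208 / tan(55°) = 146 m

146 m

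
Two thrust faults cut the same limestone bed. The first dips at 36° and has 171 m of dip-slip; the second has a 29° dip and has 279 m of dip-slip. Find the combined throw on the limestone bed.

236 m

throw_A = 171 × sin(36°) = 100.5 m
throw_B = 279 × sin(29°) = 135.3 m
total = 100.5 + 135.3 = 236 m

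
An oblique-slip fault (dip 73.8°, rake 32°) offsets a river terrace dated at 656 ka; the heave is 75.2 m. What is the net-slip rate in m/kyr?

0.775 m/kyr

dip-slip = heave / cos(dip) = 75.2 / cos(73.8°) = 269.5 m
net slip = dip-slip / sin(rake) = 269.5 / sin(32°) = 508.6 m
rate = 508.6 m / 656 ka = 0.000775 m/yr = 0.775 m/kyr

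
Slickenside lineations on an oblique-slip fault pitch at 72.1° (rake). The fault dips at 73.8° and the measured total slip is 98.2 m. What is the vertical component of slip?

89.7 m

dip-slip = net slip × sin(rake) = 98.2 m × sin(72.1°) = 93.45 m
throw = dip-slip × sin(dip) = 93.45 × sin(73.8°) = 89.7 m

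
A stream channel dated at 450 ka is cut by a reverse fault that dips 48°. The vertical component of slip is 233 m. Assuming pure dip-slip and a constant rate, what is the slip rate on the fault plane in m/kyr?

dip-slip = throw / sin(dip) = 233 m / sin(48°) = 313.5 m
rate = 313.5 m / 450 ka = 0.000697 m/yr = 0.697 m/kyr

0.697 m/kyr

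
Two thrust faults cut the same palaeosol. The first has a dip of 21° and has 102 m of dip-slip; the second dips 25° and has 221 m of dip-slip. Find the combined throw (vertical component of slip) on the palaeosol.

throw_A = 102 × sin(21°) = 36.55 m
throw_B = 221 × sin(25°) = 93.40 m
total = 36.55 + 93.40 = 130 m

130 m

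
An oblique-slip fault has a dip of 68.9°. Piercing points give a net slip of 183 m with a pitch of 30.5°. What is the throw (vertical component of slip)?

86.7 m

dip-slip = net slip × sin(rake) = 183 m × sin(30.5°) = 92.88 m
throw = dip-slip × sin(dip) = 92.88 × sin(68.9°) = 86.7 m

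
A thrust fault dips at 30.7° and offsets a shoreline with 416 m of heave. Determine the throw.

247 m

throw = heave × tan(dip) = 416 × tan(30.7°) = 247 m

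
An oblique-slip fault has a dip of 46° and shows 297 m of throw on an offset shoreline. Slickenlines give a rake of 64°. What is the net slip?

459 m

dip-slip = throw / sin(dip) = 297 / sin(46°) = 412.9 m
net slip = dip-slip / sin(rake) = 412.9 / sin(64°) = 459 m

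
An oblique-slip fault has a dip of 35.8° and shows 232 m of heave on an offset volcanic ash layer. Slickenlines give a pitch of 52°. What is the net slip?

363 m

dip-slip = heave / cos(dip) = 232 / cos(35.8°) = 286 m
net slip = dip-slip / sin(rake) = 286 / sin(52°) = 363 m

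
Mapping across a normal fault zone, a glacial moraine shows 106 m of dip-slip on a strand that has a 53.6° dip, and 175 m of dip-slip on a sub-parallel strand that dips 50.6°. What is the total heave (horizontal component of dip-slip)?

heave_A = 106 × cos(53.6°) = 62.90 m
heave_B = 175 × cos(50.6°) = 111.1 m
total = 62.90 + 111.1 = 174 m

174 m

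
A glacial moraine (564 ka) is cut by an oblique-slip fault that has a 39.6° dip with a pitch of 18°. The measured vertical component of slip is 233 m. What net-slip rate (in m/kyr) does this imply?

dip-slip = throw / sin(dip) = 233 / sin(39.6°) = 365.5 m
net slip = dip-slip / sin(rake) = 365.5 / sin(18°) = 1183 m
rate = 1183 m / 564 ka = 0.00210 m/yr = 2.10 m/kyr

2.10 m/kyr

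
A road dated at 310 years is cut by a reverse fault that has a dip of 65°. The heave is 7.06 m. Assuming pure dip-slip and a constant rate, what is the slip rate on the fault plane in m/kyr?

53.9 m/kyr

dip-slip = heave / cos(dip) = 7.06 m / cos(65°) = 16.71 m
rate = 16.71 m / 310 years = 0.0539 m/yr = 53.9 m/kyr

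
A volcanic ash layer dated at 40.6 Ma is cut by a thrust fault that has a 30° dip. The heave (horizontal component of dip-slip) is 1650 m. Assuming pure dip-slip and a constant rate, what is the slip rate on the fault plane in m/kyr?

dip-slip = heave / cos(dip) = 1650 m / cos(30°) = 1905 m
rate = 1905 m / 40.6 Ma = 0.0000469 m/yr = 0.0469 m/kyr

0.0469 m/kyr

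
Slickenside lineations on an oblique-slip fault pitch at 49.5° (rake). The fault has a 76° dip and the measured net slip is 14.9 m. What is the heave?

2.74 m

dip-slip = net slip × sin(rake) = 14.9 m × sin(49.5°) = 11.33 m
heave = dip-slip × cos(dip) = 11.33 × cos(76°) = 2.74 m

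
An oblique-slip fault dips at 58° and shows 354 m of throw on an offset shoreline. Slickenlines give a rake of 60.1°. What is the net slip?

482 m

dip-slip = throw / sin(dip) = 354 / sin(58°) = 417.4 m
net slip = dip-slip / sin(rake) = 417.4 / sin(60.1°) = 482 m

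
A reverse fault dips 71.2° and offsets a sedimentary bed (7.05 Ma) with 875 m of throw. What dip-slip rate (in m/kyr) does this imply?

0.131 m/kyr

dip-slip = throw / sin(dip) = 875 m / sin(71.2°) = 924.3 m
rate = 924.3 m / 7.05 Ma = 0.000131 m/yr = 0.131 m/kyr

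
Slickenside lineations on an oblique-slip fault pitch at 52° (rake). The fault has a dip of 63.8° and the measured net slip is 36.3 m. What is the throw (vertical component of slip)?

25.7 m

dip-slip = net slip × sin(rake) = 36.3 m × sin(52°) = 28.60 m
throw = dip-slip × sin(dip) = 28.60 × sin(63.8°) = 25.7 m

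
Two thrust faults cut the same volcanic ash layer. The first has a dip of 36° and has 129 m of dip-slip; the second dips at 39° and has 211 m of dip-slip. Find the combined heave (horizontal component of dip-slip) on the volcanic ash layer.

heave_A = 129 × cos(36°) = 104.4 m
heave_B = 211 × cos(39°) = 164 m
total = 104.4 + 164 = 268 m

268 m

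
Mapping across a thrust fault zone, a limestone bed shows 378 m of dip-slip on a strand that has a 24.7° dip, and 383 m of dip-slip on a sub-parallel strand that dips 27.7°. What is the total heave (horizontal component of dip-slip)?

heave_A = 378 × cos(24.7°) = 343.4 m
heave_B = 383 × cos(27.7°) = 339.1 m
total = 343.4 + 339.1 = 683 m

683 m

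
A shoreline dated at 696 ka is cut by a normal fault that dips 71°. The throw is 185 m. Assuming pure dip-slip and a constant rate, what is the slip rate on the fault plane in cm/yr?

0.0281 cm/yr

dip-slip = throw / sin(dip) = 185 m / sin(71°) = 195.7 m
rate = 195.7 m / 696 ka = 0.000281 m/yr = 0.0281 cm/yr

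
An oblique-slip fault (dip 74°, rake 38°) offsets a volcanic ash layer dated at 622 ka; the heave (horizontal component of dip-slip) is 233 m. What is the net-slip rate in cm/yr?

0.221 cm/yr

dip-slip = heave / cos(dip) = 233 / cos(74°) = 845.3 m
net slip = dip-slip / sin(rake) = 845.3 / sin(38°) = 1373 m
rate = 1373 m / 622 ka = 0.00221 m/yr = 0.221 cm/yr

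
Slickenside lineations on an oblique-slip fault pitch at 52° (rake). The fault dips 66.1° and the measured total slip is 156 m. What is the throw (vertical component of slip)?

112 m

dip-slip = net slip × sin(rake) = 156 m × sin(52°) = 122.9 m
throw = dip-slip × sin(dip) = 122.9 × sin(66.1°) = 112 m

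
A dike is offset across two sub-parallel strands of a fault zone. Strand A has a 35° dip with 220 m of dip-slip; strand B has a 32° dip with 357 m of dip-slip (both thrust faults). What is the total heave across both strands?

heave_A = 220 × cos(35°) = 180.2 m
heave_B = 357 × cos(32°) = 302.8 m
total = 180.2 + 302.8 = 483 m

483 m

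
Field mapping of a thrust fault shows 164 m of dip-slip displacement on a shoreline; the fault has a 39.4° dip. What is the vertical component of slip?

throw = dip-slip × sin(dip) = 164 m × sin(39.4°) = 104 m

104 m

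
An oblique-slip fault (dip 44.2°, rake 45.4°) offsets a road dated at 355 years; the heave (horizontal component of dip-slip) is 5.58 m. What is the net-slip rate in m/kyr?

30.8 m/kyr

dip-slip = heave / cos(dip) = 5.58 / cos(44.2°) = 7.783 m
net slip = dip-slip / sin(rake) = 7.783 / sin(45.4°) = 10.93 m
rate = 10.93 m / 355 years = 0.0308 m/yr = 30.8 m/kyr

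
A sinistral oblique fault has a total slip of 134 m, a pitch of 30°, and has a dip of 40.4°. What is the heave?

51 m

dip-slip = net slip × sin(rake) = 134 m × sin(30°) = 67 m
heave = dip-slip × cos(dip) = 67 × cos(40.4°) = 51 m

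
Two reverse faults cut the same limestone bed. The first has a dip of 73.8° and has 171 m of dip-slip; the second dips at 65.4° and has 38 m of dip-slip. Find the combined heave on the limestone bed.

63.5 m

heave_A = 171 × cos(73.8°) = 47.71 m
heave_B = 38 × cos(65.4°) = 15.82 m
total = 47.71 + 15.82 = 63.5 m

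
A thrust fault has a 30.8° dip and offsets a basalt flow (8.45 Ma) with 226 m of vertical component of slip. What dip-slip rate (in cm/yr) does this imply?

dip-slip = throw / sin(dip) = 226 m / sin(30.8°) = 441.4 m
rate = 441.4 m / 8.45 Ma = 0.0000522 m/yr = 0.00522 cm/yr

0.00522 cm/yr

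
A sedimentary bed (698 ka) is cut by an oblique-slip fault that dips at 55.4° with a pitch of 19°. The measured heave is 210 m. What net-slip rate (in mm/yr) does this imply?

1.63 mm/yr

dip-slip = heave / cos(dip) = 210 / cos(55.4°) = 369.8 m
net slip = dip-slip / sin(rake) = 369.8 / sin(19°) = 1136 m
rate = 1136 m / 698 ka = 0.00163 m/yr = 1.63 mm/yr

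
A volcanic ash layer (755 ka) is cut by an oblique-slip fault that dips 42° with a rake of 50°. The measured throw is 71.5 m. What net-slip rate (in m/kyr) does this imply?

0.185 m/kyr

dip-slip = throw / sin(dip) = 71.5 / sin(42°) = 106.9 m
net slip = dip-slip / sin(rake) = 106.9 / sin(50°) = 139.5 m
rate = 139.5 m / 755 ka = 0.000185 m/yr = 0.185 m/kyr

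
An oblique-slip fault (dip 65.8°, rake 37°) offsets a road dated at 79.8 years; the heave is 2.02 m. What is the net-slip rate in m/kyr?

103 m/kyr

dip-slip = heave / cos(dip) = 2.02 / cos(65.8°) = 4.928 m
net slip = dip-slip / sin(rake) = 4.928 / sin(37°) = 8.188 m
rate = 8.188 m / 79.8 years = 0.103 m/yr = 103 m/kyr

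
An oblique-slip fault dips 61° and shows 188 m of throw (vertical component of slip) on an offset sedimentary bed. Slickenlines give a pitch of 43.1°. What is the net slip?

315 m

dip-slip = throw / sin(dip) = 188 / sin(61°) = 215 m
net slip = dip-slip / sin(rake) = 215 / sin(43.1°) = 315 m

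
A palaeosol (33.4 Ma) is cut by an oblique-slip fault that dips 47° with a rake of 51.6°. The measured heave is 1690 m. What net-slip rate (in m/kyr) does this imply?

0.0947 m/kyr

dip-slip = heave / cos(dip) = 1690 / cos(47°) = 2478 m
net slip = dip-slip / sin(rake) = 2478 / sin(51.6°) = 3162 m
rate = 3162 m / 33.4 Ma = 0.0000947 m/yr = 0.0947 m/kyr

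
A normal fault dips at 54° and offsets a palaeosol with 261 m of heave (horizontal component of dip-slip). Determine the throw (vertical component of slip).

throw = heave × tan(dip) = 261 × tan(54°) = 359 m

359 m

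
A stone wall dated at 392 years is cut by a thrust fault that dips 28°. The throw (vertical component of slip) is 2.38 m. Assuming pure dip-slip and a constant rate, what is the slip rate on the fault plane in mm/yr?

dip-slip = throw / sin(dip) = 2.38 m / sin(28°) = 5.070 m
rate = 5.070 m / 392 years = 0.0129 m/yr = 12.9 mm/yr

12.9 mm/yr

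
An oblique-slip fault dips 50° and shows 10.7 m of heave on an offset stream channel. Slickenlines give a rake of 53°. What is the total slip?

20.8 m

dip-slip = heave / cos(dip) = 10.7 / cos(50°) = 16.65 m
net slip = dip-slip / sin(rake) = 16.65 / sin(53°) = 20.8 m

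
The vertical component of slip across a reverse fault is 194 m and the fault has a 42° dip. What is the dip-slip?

dip-slip = throw / sin(dip) = 194 / sin(42°) = 290 m

290 m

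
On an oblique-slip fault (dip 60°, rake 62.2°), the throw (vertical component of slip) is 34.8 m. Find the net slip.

dip-slip = throw / sin(dip) = 34.8 / sin(60°) = 40.18 m
net slip = dip-slip / sin(rake) = 40.18 / sin(62.2°) = 45.4 m

45.4 m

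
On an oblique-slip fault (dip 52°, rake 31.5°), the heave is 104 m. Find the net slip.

323 m

dip-slip = heave / cos(dip) = 104 / cos(52°) = 168.9 m
net slip = dip-slip / sin(rake) = 168.9 / sin(31.5°) = 323 m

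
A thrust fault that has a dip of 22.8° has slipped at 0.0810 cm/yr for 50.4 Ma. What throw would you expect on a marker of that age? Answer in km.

dip-slip = rate × time = 0.0810 cm/yr × 50.4 Ma = 40820 m
throw = dip-slip × sin(dip) = 40820 × sin(22.8°) = 15800 m = 15.8 km

15.8 km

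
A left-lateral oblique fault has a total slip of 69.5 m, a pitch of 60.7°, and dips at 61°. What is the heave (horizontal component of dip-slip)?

29.4 m

dip-slip = net slip × sin(rake) = 69.5 m × sin(60.7°) = 60.61 m
heave = dip-slip × cos(dip) = 60.61 × cos(61°) = 29.4 m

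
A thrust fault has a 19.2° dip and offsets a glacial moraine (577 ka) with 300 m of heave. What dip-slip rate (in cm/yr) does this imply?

dip-slip = heave / cos(dip) = 300 m / cos(19.2°) = 317.7 m
rate = 317.7 m / 577 ka = 0.000551 m/yr = 0.0551 cm/yr

0.0551 cm/yr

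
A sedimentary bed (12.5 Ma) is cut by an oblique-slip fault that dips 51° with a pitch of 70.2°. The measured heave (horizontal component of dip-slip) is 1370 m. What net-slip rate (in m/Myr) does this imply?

185 m/Myr

dip-slip = heave / cos(dip) = 1370 / cos(51°) = 2177 m
net slip = dip-slip / sin(rake) = 2177 / sin(70.2°) = 2314 m
rate = 2314 m / 12.5 Ma = 0.000185 m/yr = 185 m/Myr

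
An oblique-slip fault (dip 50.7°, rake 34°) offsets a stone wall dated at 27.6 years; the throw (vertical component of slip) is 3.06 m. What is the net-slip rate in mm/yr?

dip-slip = throw / sin(dip) = 3.06 / sin(50.7°) = 3.954 m
net slip = dip-slip / sin(rake) = 3.954 / sin(34°) = 7.071 m
rate = 7.071 m / 27.6 years = 0.256 m/yr = 256 mm/yr

256 mm/yr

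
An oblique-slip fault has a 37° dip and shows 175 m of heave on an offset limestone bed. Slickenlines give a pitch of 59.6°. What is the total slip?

dip-slip = heave / cos(dip) = 175 / cos(37°) = 219.1 m
net slip = dip-slip / sin(rake) = 219.1 / sin(59.6°) = 254 m

254 m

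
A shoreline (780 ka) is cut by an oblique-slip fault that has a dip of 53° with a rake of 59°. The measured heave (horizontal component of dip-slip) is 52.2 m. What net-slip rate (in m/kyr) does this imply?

0.130 m/kyr

dip-slip = heave / cos(dip) = 52.2 / cos(53°) = 86.74 m
net slip = dip-slip / sin(rake) = 86.74 / sin(59°) = 101.2 m
rate = 101.2 m / 780 ka = 0.000130 m/yr = 0.130 m/kyr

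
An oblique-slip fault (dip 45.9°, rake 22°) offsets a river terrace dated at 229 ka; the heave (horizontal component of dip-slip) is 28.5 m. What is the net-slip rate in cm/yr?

dip-slip = heave / cos(dip) = 28.5 / cos(45.9°) = 40.95 m
net slip = dip-slip / sin(rake) = 40.95 / sin(22°) = 109.3 m
rate = 109.3 m / 229 ka = 0.000477 m/yr = 0.0477 cm/yr

0.0477 cm/yr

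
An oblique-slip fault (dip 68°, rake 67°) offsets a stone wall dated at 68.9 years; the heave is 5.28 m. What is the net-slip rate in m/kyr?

222 m/kyr

dip-slip = heave / cos(dip) = 5.28 / cos(68°) = 14.09 m
net slip = dip-slip / sin(rake) = 14.09 / sin(67°) = 15.31 m
rate = 15.31 m / 68.9 years = 0.222 m/yr = 222 m/kyr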